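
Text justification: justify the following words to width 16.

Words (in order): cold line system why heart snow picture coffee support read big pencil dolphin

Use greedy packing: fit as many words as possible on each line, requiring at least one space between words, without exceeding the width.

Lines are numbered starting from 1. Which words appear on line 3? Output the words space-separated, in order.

Line 1: ['cold', 'line', 'system'] (min_width=16, slack=0)
Line 2: ['why', 'heart', 'snow'] (min_width=14, slack=2)
Line 3: ['picture', 'coffee'] (min_width=14, slack=2)
Line 4: ['support', 'read', 'big'] (min_width=16, slack=0)
Line 5: ['pencil', 'dolphin'] (min_width=14, slack=2)

Answer: picture coffee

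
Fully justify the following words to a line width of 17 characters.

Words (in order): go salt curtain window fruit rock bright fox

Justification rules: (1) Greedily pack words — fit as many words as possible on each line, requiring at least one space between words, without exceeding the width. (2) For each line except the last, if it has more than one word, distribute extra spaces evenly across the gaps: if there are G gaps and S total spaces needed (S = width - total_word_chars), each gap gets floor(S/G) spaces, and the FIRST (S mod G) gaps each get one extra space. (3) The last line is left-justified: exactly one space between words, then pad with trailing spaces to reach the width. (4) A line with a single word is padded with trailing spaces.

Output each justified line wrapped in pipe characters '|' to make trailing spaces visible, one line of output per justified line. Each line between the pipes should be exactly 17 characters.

Answer: |go  salt  curtain|
|window fruit rock|
|bright fox       |

Derivation:
Line 1: ['go', 'salt', 'curtain'] (min_width=15, slack=2)
Line 2: ['window', 'fruit', 'rock'] (min_width=17, slack=0)
Line 3: ['bright', 'fox'] (min_width=10, slack=7)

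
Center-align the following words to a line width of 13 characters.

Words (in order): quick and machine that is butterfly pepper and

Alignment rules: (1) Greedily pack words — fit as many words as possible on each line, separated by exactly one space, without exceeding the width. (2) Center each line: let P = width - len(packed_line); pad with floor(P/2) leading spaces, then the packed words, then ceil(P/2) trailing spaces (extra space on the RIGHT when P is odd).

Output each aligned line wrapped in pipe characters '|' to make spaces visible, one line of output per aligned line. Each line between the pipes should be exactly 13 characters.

Line 1: ['quick', 'and'] (min_width=9, slack=4)
Line 2: ['machine', 'that'] (min_width=12, slack=1)
Line 3: ['is', 'butterfly'] (min_width=12, slack=1)
Line 4: ['pepper', 'and'] (min_width=10, slack=3)

Answer: |  quick and  |
|machine that |
|is butterfly |
| pepper and  |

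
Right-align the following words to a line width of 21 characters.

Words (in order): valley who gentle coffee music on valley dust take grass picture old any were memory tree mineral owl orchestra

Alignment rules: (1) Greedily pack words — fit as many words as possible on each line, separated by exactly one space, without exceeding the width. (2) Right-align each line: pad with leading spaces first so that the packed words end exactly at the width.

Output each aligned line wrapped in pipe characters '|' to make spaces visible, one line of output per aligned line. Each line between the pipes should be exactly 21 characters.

Answer: |    valley who gentle|
|      coffee music on|
|     valley dust take|
|grass picture old any|
|     were memory tree|
|mineral owl orchestra|

Derivation:
Line 1: ['valley', 'who', 'gentle'] (min_width=17, slack=4)
Line 2: ['coffee', 'music', 'on'] (min_width=15, slack=6)
Line 3: ['valley', 'dust', 'take'] (min_width=16, slack=5)
Line 4: ['grass', 'picture', 'old', 'any'] (min_width=21, slack=0)
Line 5: ['were', 'memory', 'tree'] (min_width=16, slack=5)
Line 6: ['mineral', 'owl', 'orchestra'] (min_width=21, slack=0)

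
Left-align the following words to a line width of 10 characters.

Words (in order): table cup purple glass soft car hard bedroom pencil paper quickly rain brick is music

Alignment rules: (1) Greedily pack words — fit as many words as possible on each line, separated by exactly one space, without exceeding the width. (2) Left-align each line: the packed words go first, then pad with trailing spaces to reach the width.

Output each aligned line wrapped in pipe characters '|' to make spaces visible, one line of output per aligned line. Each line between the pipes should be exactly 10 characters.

Answer: |table cup |
|purple    |
|glass soft|
|car hard  |
|bedroom   |
|pencil    |
|paper     |
|quickly   |
|rain brick|
|is music  |

Derivation:
Line 1: ['table', 'cup'] (min_width=9, slack=1)
Line 2: ['purple'] (min_width=6, slack=4)
Line 3: ['glass', 'soft'] (min_width=10, slack=0)
Line 4: ['car', 'hard'] (min_width=8, slack=2)
Line 5: ['bedroom'] (min_width=7, slack=3)
Line 6: ['pencil'] (min_width=6, slack=4)
Line 7: ['paper'] (min_width=5, slack=5)
Line 8: ['quickly'] (min_width=7, slack=3)
Line 9: ['rain', 'brick'] (min_width=10, slack=0)
Line 10: ['is', 'music'] (min_width=8, slack=2)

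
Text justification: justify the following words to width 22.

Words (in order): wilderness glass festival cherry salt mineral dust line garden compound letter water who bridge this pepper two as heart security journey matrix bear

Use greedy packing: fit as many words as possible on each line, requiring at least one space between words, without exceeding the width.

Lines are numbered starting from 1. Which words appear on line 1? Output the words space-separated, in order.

Line 1: ['wilderness', 'glass'] (min_width=16, slack=6)
Line 2: ['festival', 'cherry', 'salt'] (min_width=20, slack=2)
Line 3: ['mineral', 'dust', 'line'] (min_width=17, slack=5)
Line 4: ['garden', 'compound', 'letter'] (min_width=22, slack=0)
Line 5: ['water', 'who', 'bridge', 'this'] (min_width=21, slack=1)
Line 6: ['pepper', 'two', 'as', 'heart'] (min_width=19, slack=3)
Line 7: ['security', 'journey'] (min_width=16, slack=6)
Line 8: ['matrix', 'bear'] (min_width=11, slack=11)

Answer: wilderness glass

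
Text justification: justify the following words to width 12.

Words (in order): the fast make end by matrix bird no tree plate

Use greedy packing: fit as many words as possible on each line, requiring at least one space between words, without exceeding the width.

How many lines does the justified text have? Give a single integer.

Answer: 5

Derivation:
Line 1: ['the', 'fast'] (min_width=8, slack=4)
Line 2: ['make', 'end', 'by'] (min_width=11, slack=1)
Line 3: ['matrix', 'bird'] (min_width=11, slack=1)
Line 4: ['no', 'tree'] (min_width=7, slack=5)
Line 5: ['plate'] (min_width=5, slack=7)
Total lines: 5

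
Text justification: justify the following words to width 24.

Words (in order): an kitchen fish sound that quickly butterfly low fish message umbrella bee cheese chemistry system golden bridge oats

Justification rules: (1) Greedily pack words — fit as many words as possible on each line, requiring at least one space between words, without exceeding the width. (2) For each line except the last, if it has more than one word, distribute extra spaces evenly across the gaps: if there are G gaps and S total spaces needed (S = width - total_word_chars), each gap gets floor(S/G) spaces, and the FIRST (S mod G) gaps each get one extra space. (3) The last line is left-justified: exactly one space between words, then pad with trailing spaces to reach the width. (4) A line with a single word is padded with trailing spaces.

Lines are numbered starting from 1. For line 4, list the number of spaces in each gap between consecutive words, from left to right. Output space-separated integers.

Answer: 4 3

Derivation:
Line 1: ['an', 'kitchen', 'fish', 'sound'] (min_width=21, slack=3)
Line 2: ['that', 'quickly', 'butterfly'] (min_width=22, slack=2)
Line 3: ['low', 'fish', 'message'] (min_width=16, slack=8)
Line 4: ['umbrella', 'bee', 'cheese'] (min_width=19, slack=5)
Line 5: ['chemistry', 'system', 'golden'] (min_width=23, slack=1)
Line 6: ['bridge', 'oats'] (min_width=11, slack=13)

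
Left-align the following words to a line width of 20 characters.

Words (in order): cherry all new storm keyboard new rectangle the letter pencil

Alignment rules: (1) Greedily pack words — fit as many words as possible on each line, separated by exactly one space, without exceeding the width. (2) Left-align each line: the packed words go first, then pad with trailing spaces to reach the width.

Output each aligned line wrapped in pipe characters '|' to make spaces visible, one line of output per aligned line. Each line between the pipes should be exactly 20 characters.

Line 1: ['cherry', 'all', 'new', 'storm'] (min_width=20, slack=0)
Line 2: ['keyboard', 'new'] (min_width=12, slack=8)
Line 3: ['rectangle', 'the', 'letter'] (min_width=20, slack=0)
Line 4: ['pencil'] (min_width=6, slack=14)

Answer: |cherry all new storm|
|keyboard new        |
|rectangle the letter|
|pencil              |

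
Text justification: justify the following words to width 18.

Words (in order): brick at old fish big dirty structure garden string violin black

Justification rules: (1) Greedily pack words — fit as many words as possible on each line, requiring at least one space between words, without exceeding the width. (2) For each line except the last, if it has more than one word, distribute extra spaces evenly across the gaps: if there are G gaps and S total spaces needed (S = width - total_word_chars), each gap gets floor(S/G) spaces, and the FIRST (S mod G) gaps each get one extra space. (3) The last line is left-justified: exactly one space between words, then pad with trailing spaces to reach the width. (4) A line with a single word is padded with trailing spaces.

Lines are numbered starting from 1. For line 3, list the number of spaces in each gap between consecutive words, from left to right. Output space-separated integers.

Answer: 3

Derivation:
Line 1: ['brick', 'at', 'old', 'fish'] (min_width=17, slack=1)
Line 2: ['big', 'dirty'] (min_width=9, slack=9)
Line 3: ['structure', 'garden'] (min_width=16, slack=2)
Line 4: ['string', 'violin'] (min_width=13, slack=5)
Line 5: ['black'] (min_width=5, slack=13)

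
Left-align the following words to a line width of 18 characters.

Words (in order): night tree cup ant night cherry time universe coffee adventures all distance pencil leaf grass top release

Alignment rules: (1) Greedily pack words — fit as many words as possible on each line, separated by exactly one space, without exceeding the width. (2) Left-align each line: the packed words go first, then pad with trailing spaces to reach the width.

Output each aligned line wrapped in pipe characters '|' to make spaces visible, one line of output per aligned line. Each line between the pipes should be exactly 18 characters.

Answer: |night tree cup ant|
|night cherry time |
|universe coffee   |
|adventures all    |
|distance pencil   |
|leaf grass top    |
|release           |

Derivation:
Line 1: ['night', 'tree', 'cup', 'ant'] (min_width=18, slack=0)
Line 2: ['night', 'cherry', 'time'] (min_width=17, slack=1)
Line 3: ['universe', 'coffee'] (min_width=15, slack=3)
Line 4: ['adventures', 'all'] (min_width=14, slack=4)
Line 5: ['distance', 'pencil'] (min_width=15, slack=3)
Line 6: ['leaf', 'grass', 'top'] (min_width=14, slack=4)
Line 7: ['release'] (min_width=7, slack=11)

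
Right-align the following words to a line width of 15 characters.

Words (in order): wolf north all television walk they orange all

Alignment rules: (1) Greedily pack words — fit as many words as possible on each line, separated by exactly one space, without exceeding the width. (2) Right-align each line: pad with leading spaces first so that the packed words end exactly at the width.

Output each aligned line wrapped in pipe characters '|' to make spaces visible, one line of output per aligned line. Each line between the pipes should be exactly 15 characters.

Line 1: ['wolf', 'north', 'all'] (min_width=14, slack=1)
Line 2: ['television', 'walk'] (min_width=15, slack=0)
Line 3: ['they', 'orange', 'all'] (min_width=15, slack=0)

Answer: | wolf north all|
|television walk|
|they orange all|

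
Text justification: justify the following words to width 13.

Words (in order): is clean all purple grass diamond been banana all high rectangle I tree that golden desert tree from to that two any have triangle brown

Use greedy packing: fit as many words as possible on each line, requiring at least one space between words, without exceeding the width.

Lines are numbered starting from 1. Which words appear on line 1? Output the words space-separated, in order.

Answer: is clean all

Derivation:
Line 1: ['is', 'clean', 'all'] (min_width=12, slack=1)
Line 2: ['purple', 'grass'] (min_width=12, slack=1)
Line 3: ['diamond', 'been'] (min_width=12, slack=1)
Line 4: ['banana', 'all'] (min_width=10, slack=3)
Line 5: ['high'] (min_width=4, slack=9)
Line 6: ['rectangle', 'I'] (min_width=11, slack=2)
Line 7: ['tree', 'that'] (min_width=9, slack=4)
Line 8: ['golden', 'desert'] (min_width=13, slack=0)
Line 9: ['tree', 'from', 'to'] (min_width=12, slack=1)
Line 10: ['that', 'two', 'any'] (min_width=12, slack=1)
Line 11: ['have', 'triangle'] (min_width=13, slack=0)
Line 12: ['brown'] (min_width=5, slack=8)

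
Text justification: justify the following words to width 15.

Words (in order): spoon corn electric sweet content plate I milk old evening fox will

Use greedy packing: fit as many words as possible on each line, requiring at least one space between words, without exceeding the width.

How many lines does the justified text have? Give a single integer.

Line 1: ['spoon', 'corn'] (min_width=10, slack=5)
Line 2: ['electric', 'sweet'] (min_width=14, slack=1)
Line 3: ['content', 'plate', 'I'] (min_width=15, slack=0)
Line 4: ['milk', 'old'] (min_width=8, slack=7)
Line 5: ['evening', 'fox'] (min_width=11, slack=4)
Line 6: ['will'] (min_width=4, slack=11)
Total lines: 6

Answer: 6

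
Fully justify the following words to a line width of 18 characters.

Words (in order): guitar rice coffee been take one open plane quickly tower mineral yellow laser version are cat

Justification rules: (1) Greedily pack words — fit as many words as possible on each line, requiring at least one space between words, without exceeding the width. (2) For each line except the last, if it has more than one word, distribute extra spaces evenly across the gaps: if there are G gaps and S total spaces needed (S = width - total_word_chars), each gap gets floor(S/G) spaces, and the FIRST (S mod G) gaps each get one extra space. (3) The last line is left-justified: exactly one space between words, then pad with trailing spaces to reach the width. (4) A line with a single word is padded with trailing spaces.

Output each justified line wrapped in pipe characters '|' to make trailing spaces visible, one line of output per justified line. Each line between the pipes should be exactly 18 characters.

Answer: |guitar rice coffee|
|been take one open|
|plane      quickly|
|tower      mineral|
|yellow       laser|
|version are cat   |

Derivation:
Line 1: ['guitar', 'rice', 'coffee'] (min_width=18, slack=0)
Line 2: ['been', 'take', 'one', 'open'] (min_width=18, slack=0)
Line 3: ['plane', 'quickly'] (min_width=13, slack=5)
Line 4: ['tower', 'mineral'] (min_width=13, slack=5)
Line 5: ['yellow', 'laser'] (min_width=12, slack=6)
Line 6: ['version', 'are', 'cat'] (min_width=15, slack=3)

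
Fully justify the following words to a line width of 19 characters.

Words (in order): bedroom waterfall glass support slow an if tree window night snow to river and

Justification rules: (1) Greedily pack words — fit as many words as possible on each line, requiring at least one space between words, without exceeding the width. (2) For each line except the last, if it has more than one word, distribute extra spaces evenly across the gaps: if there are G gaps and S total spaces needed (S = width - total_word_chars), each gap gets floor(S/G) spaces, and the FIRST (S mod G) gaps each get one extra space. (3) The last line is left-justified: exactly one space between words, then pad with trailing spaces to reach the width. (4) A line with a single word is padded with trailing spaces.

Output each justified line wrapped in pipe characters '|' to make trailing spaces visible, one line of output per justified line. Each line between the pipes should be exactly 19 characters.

Answer: |bedroom   waterfall|
|glass  support slow|
|an  if  tree window|
|night snow to river|
|and                |

Derivation:
Line 1: ['bedroom', 'waterfall'] (min_width=17, slack=2)
Line 2: ['glass', 'support', 'slow'] (min_width=18, slack=1)
Line 3: ['an', 'if', 'tree', 'window'] (min_width=17, slack=2)
Line 4: ['night', 'snow', 'to', 'river'] (min_width=19, slack=0)
Line 5: ['and'] (min_width=3, slack=16)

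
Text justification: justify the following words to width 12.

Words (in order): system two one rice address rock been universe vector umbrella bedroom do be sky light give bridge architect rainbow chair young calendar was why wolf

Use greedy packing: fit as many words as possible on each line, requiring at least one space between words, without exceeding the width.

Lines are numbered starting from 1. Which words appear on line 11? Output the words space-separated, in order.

Answer: architect

Derivation:
Line 1: ['system', 'two'] (min_width=10, slack=2)
Line 2: ['one', 'rice'] (min_width=8, slack=4)
Line 3: ['address', 'rock'] (min_width=12, slack=0)
Line 4: ['been'] (min_width=4, slack=8)
Line 5: ['universe'] (min_width=8, slack=4)
Line 6: ['vector'] (min_width=6, slack=6)
Line 7: ['umbrella'] (min_width=8, slack=4)
Line 8: ['bedroom', 'do'] (min_width=10, slack=2)
Line 9: ['be', 'sky', 'light'] (min_width=12, slack=0)
Line 10: ['give', 'bridge'] (min_width=11, slack=1)
Line 11: ['architect'] (min_width=9, slack=3)
Line 12: ['rainbow'] (min_width=7, slack=5)
Line 13: ['chair', 'young'] (min_width=11, slack=1)
Line 14: ['calendar', 'was'] (min_width=12, slack=0)
Line 15: ['why', 'wolf'] (min_width=8, slack=4)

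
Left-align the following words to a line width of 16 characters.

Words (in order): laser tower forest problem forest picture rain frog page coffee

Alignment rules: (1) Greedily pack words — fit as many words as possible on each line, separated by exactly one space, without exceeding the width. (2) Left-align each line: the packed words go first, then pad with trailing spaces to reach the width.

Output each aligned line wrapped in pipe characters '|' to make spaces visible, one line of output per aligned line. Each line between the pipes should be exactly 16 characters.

Line 1: ['laser', 'tower'] (min_width=11, slack=5)
Line 2: ['forest', 'problem'] (min_width=14, slack=2)
Line 3: ['forest', 'picture'] (min_width=14, slack=2)
Line 4: ['rain', 'frog', 'page'] (min_width=14, slack=2)
Line 5: ['coffee'] (min_width=6, slack=10)

Answer: |laser tower     |
|forest problem  |
|forest picture  |
|rain frog page  |
|coffee          |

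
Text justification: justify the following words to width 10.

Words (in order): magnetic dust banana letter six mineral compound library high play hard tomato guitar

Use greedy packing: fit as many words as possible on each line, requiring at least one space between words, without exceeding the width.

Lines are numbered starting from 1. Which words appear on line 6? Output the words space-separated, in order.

Line 1: ['magnetic'] (min_width=8, slack=2)
Line 2: ['dust'] (min_width=4, slack=6)
Line 3: ['banana'] (min_width=6, slack=4)
Line 4: ['letter', 'six'] (min_width=10, slack=0)
Line 5: ['mineral'] (min_width=7, slack=3)
Line 6: ['compound'] (min_width=8, slack=2)
Line 7: ['library'] (min_width=7, slack=3)
Line 8: ['high', 'play'] (min_width=9, slack=1)
Line 9: ['hard'] (min_width=4, slack=6)
Line 10: ['tomato'] (min_width=6, slack=4)
Line 11: ['guitar'] (min_width=6, slack=4)

Answer: compound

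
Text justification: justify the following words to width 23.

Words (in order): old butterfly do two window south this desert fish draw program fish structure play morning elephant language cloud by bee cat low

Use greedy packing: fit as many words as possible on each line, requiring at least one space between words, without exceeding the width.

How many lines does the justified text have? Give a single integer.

Answer: 7

Derivation:
Line 1: ['old', 'butterfly', 'do', 'two'] (min_width=20, slack=3)
Line 2: ['window', 'south', 'this'] (min_width=17, slack=6)
Line 3: ['desert', 'fish', 'draw'] (min_width=16, slack=7)
Line 4: ['program', 'fish', 'structure'] (min_width=22, slack=1)
Line 5: ['play', 'morning', 'elephant'] (min_width=21, slack=2)
Line 6: ['language', 'cloud', 'by', 'bee'] (min_width=21, slack=2)
Line 7: ['cat', 'low'] (min_width=7, slack=16)
Total lines: 7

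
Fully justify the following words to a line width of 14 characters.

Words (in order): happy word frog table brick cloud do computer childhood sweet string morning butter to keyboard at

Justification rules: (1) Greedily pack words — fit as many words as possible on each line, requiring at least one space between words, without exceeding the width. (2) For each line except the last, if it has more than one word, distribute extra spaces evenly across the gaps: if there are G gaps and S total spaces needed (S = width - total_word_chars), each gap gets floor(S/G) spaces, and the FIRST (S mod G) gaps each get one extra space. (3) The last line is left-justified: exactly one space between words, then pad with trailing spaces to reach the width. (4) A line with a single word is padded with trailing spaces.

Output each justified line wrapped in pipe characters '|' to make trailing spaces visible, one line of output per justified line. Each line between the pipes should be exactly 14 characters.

Answer: |happy     word|
|frog     table|
|brick cloud do|
|computer      |
|childhood     |
|sweet   string|
|morning butter|
|to keyboard at|

Derivation:
Line 1: ['happy', 'word'] (min_width=10, slack=4)
Line 2: ['frog', 'table'] (min_width=10, slack=4)
Line 3: ['brick', 'cloud', 'do'] (min_width=14, slack=0)
Line 4: ['computer'] (min_width=8, slack=6)
Line 5: ['childhood'] (min_width=9, slack=5)
Line 6: ['sweet', 'string'] (min_width=12, slack=2)
Line 7: ['morning', 'butter'] (min_width=14, slack=0)
Line 8: ['to', 'keyboard', 'at'] (min_width=14, slack=0)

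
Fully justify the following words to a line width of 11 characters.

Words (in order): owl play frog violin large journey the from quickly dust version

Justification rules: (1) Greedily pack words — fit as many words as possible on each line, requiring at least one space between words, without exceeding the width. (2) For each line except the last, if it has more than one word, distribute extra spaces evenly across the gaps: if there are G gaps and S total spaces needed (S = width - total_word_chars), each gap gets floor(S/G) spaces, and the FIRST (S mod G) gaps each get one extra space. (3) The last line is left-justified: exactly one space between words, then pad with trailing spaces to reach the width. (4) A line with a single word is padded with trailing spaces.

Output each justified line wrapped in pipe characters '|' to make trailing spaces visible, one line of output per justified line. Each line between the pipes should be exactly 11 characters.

Answer: |owl    play|
|frog violin|
|large      |
|journey the|
|from       |
|quickly    |
|dust       |
|version    |

Derivation:
Line 1: ['owl', 'play'] (min_width=8, slack=3)
Line 2: ['frog', 'violin'] (min_width=11, slack=0)
Line 3: ['large'] (min_width=5, slack=6)
Line 4: ['journey', 'the'] (min_width=11, slack=0)
Line 5: ['from'] (min_width=4, slack=7)
Line 6: ['quickly'] (min_width=7, slack=4)
Line 7: ['dust'] (min_width=4, slack=7)
Line 8: ['version'] (min_width=7, slack=4)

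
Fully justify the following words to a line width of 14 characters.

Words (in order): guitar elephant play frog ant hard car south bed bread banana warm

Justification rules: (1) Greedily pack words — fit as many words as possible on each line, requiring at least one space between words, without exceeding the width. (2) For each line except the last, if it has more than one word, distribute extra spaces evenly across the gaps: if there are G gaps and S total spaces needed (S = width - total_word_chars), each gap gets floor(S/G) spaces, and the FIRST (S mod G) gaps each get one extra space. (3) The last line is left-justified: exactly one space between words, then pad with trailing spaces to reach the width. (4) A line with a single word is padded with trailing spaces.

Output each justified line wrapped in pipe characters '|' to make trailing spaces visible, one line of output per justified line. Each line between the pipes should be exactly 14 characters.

Answer: |guitar        |
|elephant  play|
|frog  ant hard|
|car  south bed|
|bread   banana|
|warm          |

Derivation:
Line 1: ['guitar'] (min_width=6, slack=8)
Line 2: ['elephant', 'play'] (min_width=13, slack=1)
Line 3: ['frog', 'ant', 'hard'] (min_width=13, slack=1)
Line 4: ['car', 'south', 'bed'] (min_width=13, slack=1)
Line 5: ['bread', 'banana'] (min_width=12, slack=2)
Line 6: ['warm'] (min_width=4, slack=10)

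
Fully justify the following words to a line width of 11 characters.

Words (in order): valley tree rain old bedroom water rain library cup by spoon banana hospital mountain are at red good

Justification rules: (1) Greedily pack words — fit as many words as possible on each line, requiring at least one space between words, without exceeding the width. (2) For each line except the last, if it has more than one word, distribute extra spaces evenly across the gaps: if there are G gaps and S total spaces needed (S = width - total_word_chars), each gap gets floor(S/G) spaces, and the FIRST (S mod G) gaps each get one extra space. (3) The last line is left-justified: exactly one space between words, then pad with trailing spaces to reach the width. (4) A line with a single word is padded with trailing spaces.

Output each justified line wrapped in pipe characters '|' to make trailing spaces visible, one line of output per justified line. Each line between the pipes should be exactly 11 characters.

Line 1: ['valley', 'tree'] (min_width=11, slack=0)
Line 2: ['rain', 'old'] (min_width=8, slack=3)
Line 3: ['bedroom'] (min_width=7, slack=4)
Line 4: ['water', 'rain'] (min_width=10, slack=1)
Line 5: ['library', 'cup'] (min_width=11, slack=0)
Line 6: ['by', 'spoon'] (min_width=8, slack=3)
Line 7: ['banana'] (min_width=6, slack=5)
Line 8: ['hospital'] (min_width=8, slack=3)
Line 9: ['mountain'] (min_width=8, slack=3)
Line 10: ['are', 'at', 'red'] (min_width=10, slack=1)
Line 11: ['good'] (min_width=4, slack=7)

Answer: |valley tree|
|rain    old|
|bedroom    |
|water  rain|
|library cup|
|by    spoon|
|banana     |
|hospital   |
|mountain   |
|are  at red|
|good       |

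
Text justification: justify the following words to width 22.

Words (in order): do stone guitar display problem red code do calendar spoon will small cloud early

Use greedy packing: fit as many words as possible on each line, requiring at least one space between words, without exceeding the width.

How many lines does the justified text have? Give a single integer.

Answer: 4

Derivation:
Line 1: ['do', 'stone', 'guitar'] (min_width=15, slack=7)
Line 2: ['display', 'problem', 'red'] (min_width=19, slack=3)
Line 3: ['code', 'do', 'calendar', 'spoon'] (min_width=22, slack=0)
Line 4: ['will', 'small', 'cloud', 'early'] (min_width=22, slack=0)
Total lines: 4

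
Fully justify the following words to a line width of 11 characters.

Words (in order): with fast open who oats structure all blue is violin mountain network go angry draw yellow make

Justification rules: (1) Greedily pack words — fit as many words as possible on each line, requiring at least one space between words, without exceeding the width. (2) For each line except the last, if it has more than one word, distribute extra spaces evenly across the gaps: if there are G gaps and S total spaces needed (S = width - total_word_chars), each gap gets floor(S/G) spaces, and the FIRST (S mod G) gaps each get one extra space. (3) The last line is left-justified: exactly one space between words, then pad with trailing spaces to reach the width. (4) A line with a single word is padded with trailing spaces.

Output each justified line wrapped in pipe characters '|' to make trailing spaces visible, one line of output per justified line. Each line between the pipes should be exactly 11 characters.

Line 1: ['with', 'fast'] (min_width=9, slack=2)
Line 2: ['open', 'who'] (min_width=8, slack=3)
Line 3: ['oats'] (min_width=4, slack=7)
Line 4: ['structure'] (min_width=9, slack=2)
Line 5: ['all', 'blue', 'is'] (min_width=11, slack=0)
Line 6: ['violin'] (min_width=6, slack=5)
Line 7: ['mountain'] (min_width=8, slack=3)
Line 8: ['network', 'go'] (min_width=10, slack=1)
Line 9: ['angry', 'draw'] (min_width=10, slack=1)
Line 10: ['yellow', 'make'] (min_width=11, slack=0)

Answer: |with   fast|
|open    who|
|oats       |
|structure  |
|all blue is|
|violin     |
|mountain   |
|network  go|
|angry  draw|
|yellow make|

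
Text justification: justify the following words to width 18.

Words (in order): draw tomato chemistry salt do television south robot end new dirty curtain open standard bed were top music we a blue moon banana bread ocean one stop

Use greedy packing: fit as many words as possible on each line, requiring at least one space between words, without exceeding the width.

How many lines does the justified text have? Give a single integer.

Line 1: ['draw', 'tomato'] (min_width=11, slack=7)
Line 2: ['chemistry', 'salt', 'do'] (min_width=17, slack=1)
Line 3: ['television', 'south'] (min_width=16, slack=2)
Line 4: ['robot', 'end', 'new'] (min_width=13, slack=5)
Line 5: ['dirty', 'curtain', 'open'] (min_width=18, slack=0)
Line 6: ['standard', 'bed', 'were'] (min_width=17, slack=1)
Line 7: ['top', 'music', 'we', 'a'] (min_width=14, slack=4)
Line 8: ['blue', 'moon', 'banana'] (min_width=16, slack=2)
Line 9: ['bread', 'ocean', 'one'] (min_width=15, slack=3)
Line 10: ['stop'] (min_width=4, slack=14)
Total lines: 10

Answer: 10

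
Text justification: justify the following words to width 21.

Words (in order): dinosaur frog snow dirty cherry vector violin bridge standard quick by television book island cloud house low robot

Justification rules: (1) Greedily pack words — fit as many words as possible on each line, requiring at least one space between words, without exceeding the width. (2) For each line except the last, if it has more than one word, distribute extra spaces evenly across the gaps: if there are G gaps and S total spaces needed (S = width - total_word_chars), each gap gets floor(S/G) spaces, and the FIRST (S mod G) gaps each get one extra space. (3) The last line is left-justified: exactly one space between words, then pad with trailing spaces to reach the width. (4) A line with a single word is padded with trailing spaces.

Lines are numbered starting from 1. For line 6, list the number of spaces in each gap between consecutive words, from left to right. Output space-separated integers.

Answer: 3 2

Derivation:
Line 1: ['dinosaur', 'frog', 'snow'] (min_width=18, slack=3)
Line 2: ['dirty', 'cherry', 'vector'] (min_width=19, slack=2)
Line 3: ['violin', 'bridge'] (min_width=13, slack=8)
Line 4: ['standard', 'quick', 'by'] (min_width=17, slack=4)
Line 5: ['television', 'book'] (min_width=15, slack=6)
Line 6: ['island', 'cloud', 'house'] (min_width=18, slack=3)
Line 7: ['low', 'robot'] (min_width=9, slack=12)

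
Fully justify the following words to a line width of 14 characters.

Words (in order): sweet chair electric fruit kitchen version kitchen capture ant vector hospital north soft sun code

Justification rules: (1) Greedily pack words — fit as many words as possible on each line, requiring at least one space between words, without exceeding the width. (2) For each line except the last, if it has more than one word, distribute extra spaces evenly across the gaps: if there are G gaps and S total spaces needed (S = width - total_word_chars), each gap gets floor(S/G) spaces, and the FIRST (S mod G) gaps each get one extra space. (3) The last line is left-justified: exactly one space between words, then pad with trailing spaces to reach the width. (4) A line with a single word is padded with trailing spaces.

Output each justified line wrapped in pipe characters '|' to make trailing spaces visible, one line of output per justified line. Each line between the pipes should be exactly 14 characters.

Answer: |sweet    chair|
|electric fruit|
|kitchen       |
|version       |
|kitchen       |
|capture    ant|
|vector        |
|hospital north|
|soft sun code |

Derivation:
Line 1: ['sweet', 'chair'] (min_width=11, slack=3)
Line 2: ['electric', 'fruit'] (min_width=14, slack=0)
Line 3: ['kitchen'] (min_width=7, slack=7)
Line 4: ['version'] (min_width=7, slack=7)
Line 5: ['kitchen'] (min_width=7, slack=7)
Line 6: ['capture', 'ant'] (min_width=11, slack=3)
Line 7: ['vector'] (min_width=6, slack=8)
Line 8: ['hospital', 'north'] (min_width=14, slack=0)
Line 9: ['soft', 'sun', 'code'] (min_width=13, slack=1)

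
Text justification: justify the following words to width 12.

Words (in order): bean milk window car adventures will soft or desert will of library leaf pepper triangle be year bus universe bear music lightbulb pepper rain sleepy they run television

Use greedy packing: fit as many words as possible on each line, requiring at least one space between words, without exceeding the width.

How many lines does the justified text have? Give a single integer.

Line 1: ['bean', 'milk'] (min_width=9, slack=3)
Line 2: ['window', 'car'] (min_width=10, slack=2)
Line 3: ['adventures'] (min_width=10, slack=2)
Line 4: ['will', 'soft', 'or'] (min_width=12, slack=0)
Line 5: ['desert', 'will'] (min_width=11, slack=1)
Line 6: ['of', 'library'] (min_width=10, slack=2)
Line 7: ['leaf', 'pepper'] (min_width=11, slack=1)
Line 8: ['triangle', 'be'] (min_width=11, slack=1)
Line 9: ['year', 'bus'] (min_width=8, slack=4)
Line 10: ['universe'] (min_width=8, slack=4)
Line 11: ['bear', 'music'] (min_width=10, slack=2)
Line 12: ['lightbulb'] (min_width=9, slack=3)
Line 13: ['pepper', 'rain'] (min_width=11, slack=1)
Line 14: ['sleepy', 'they'] (min_width=11, slack=1)
Line 15: ['run'] (min_width=3, slack=9)
Line 16: ['television'] (min_width=10, slack=2)
Total lines: 16

Answer: 16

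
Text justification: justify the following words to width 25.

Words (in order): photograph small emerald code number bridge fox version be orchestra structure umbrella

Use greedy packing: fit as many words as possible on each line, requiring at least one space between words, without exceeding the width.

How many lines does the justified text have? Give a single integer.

Answer: 4

Derivation:
Line 1: ['photograph', 'small', 'emerald'] (min_width=24, slack=1)
Line 2: ['code', 'number', 'bridge', 'fox'] (min_width=22, slack=3)
Line 3: ['version', 'be', 'orchestra'] (min_width=20, slack=5)
Line 4: ['structure', 'umbrella'] (min_width=18, slack=7)
Total lines: 4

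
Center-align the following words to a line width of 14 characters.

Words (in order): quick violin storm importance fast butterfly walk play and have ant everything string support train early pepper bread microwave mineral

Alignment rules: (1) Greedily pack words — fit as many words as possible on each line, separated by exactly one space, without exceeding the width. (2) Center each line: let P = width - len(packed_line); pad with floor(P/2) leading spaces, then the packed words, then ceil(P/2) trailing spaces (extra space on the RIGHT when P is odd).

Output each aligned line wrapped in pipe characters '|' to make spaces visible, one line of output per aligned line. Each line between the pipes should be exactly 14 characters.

Line 1: ['quick', 'violin'] (min_width=12, slack=2)
Line 2: ['storm'] (min_width=5, slack=9)
Line 3: ['importance'] (min_width=10, slack=4)
Line 4: ['fast', 'butterfly'] (min_width=14, slack=0)
Line 5: ['walk', 'play', 'and'] (min_width=13, slack=1)
Line 6: ['have', 'ant'] (min_width=8, slack=6)
Line 7: ['everything'] (min_width=10, slack=4)
Line 8: ['string', 'support'] (min_width=14, slack=0)
Line 9: ['train', 'early'] (min_width=11, slack=3)
Line 10: ['pepper', 'bread'] (min_width=12, slack=2)
Line 11: ['microwave'] (min_width=9, slack=5)
Line 12: ['mineral'] (min_width=7, slack=7)

Answer: | quick violin |
|    storm     |
|  importance  |
|fast butterfly|
|walk play and |
|   have ant   |
|  everything  |
|string support|
| train early  |
| pepper bread |
|  microwave   |
|   mineral    |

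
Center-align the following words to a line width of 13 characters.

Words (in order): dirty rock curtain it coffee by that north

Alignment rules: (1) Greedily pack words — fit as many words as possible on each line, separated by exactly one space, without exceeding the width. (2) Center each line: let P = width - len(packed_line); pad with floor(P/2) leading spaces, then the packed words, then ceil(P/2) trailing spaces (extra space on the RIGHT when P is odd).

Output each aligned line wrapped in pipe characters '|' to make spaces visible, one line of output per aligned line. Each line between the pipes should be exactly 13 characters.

Line 1: ['dirty', 'rock'] (min_width=10, slack=3)
Line 2: ['curtain', 'it'] (min_width=10, slack=3)
Line 3: ['coffee', 'by'] (min_width=9, slack=4)
Line 4: ['that', 'north'] (min_width=10, slack=3)

Answer: | dirty rock  |
| curtain it  |
|  coffee by  |
| that north  |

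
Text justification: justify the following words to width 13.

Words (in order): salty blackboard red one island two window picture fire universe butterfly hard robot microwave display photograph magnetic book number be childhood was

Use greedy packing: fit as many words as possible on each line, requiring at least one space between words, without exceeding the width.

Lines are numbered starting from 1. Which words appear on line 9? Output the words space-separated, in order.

Line 1: ['salty'] (min_width=5, slack=8)
Line 2: ['blackboard'] (min_width=10, slack=3)
Line 3: ['red', 'one'] (min_width=7, slack=6)
Line 4: ['island', 'two'] (min_width=10, slack=3)
Line 5: ['window'] (min_width=6, slack=7)
Line 6: ['picture', 'fire'] (min_width=12, slack=1)
Line 7: ['universe'] (min_width=8, slack=5)
Line 8: ['butterfly'] (min_width=9, slack=4)
Line 9: ['hard', 'robot'] (min_width=10, slack=3)
Line 10: ['microwave'] (min_width=9, slack=4)
Line 11: ['display'] (min_width=7, slack=6)
Line 12: ['photograph'] (min_width=10, slack=3)
Line 13: ['magnetic', 'book'] (min_width=13, slack=0)
Line 14: ['number', 'be'] (min_width=9, slack=4)
Line 15: ['childhood', 'was'] (min_width=13, slack=0)

Answer: hard robot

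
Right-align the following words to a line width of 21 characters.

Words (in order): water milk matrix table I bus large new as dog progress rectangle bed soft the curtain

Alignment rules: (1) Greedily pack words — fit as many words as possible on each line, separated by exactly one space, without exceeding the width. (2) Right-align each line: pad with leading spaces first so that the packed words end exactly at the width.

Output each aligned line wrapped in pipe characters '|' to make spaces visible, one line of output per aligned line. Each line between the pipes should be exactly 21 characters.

Line 1: ['water', 'milk', 'matrix'] (min_width=17, slack=4)
Line 2: ['table', 'I', 'bus', 'large', 'new'] (min_width=21, slack=0)
Line 3: ['as', 'dog', 'progress'] (min_width=15, slack=6)
Line 4: ['rectangle', 'bed', 'soft'] (min_width=18, slack=3)
Line 5: ['the', 'curtain'] (min_width=11, slack=10)

Answer: |    water milk matrix|
|table I bus large new|
|      as dog progress|
|   rectangle bed soft|
|          the curtain|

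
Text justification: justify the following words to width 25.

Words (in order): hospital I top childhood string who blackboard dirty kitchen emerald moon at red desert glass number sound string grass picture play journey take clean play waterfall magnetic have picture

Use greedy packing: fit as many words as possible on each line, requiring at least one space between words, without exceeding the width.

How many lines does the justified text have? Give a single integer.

Line 1: ['hospital', 'I', 'top', 'childhood'] (min_width=24, slack=1)
Line 2: ['string', 'who', 'blackboard'] (min_width=21, slack=4)
Line 3: ['dirty', 'kitchen', 'emerald'] (min_width=21, slack=4)
Line 4: ['moon', 'at', 'red', 'desert', 'glass'] (min_width=24, slack=1)
Line 5: ['number', 'sound', 'string', 'grass'] (min_width=25, slack=0)
Line 6: ['picture', 'play', 'journey', 'take'] (min_width=25, slack=0)
Line 7: ['clean', 'play', 'waterfall'] (min_width=20, slack=5)
Line 8: ['magnetic', 'have', 'picture'] (min_width=21, slack=4)
Total lines: 8

Answer: 8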